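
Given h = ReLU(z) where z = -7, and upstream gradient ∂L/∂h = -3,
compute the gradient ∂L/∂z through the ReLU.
∂L/∂z = 0

h = ReLU(-7) = 0
Since z < 0: ∂h/∂z = 0
∂L/∂z = ∂L/∂h · ∂h/∂z = -3 × 0 = 0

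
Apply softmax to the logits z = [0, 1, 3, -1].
p = [0.0414, 0.1125, 0.831, 0.0152]

exp(z) = [1, 2.718, 20.09, 0.3679]
Sum = 24.17
p = [0.0414, 0.1125, 0.831, 0.0152]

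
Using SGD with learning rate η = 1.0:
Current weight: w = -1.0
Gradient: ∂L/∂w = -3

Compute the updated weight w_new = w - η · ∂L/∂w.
w_new = 2

w_new = w - η·∂L/∂w = -1.0 - 1.0×(-3) = -1.0 - (-3) = 2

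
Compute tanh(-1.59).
-0.9201

tanh(-1.59) = (e^(-1.59) - e^(1.59))/(e^(-1.59) + e^(1.59)) = -0.9201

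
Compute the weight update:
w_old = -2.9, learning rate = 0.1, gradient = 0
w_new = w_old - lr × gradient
w_new = -2.9

w_new = w - η·∂L/∂w = -2.9 - 0.1×(0) = -2.9 - (0) = -2.9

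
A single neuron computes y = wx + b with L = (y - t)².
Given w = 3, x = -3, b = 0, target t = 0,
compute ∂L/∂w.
∂L/∂w = 54

y = wx + b = (3)(-3) + 0 = -9
∂L/∂y = 2(y - t) = 2(-9 - 0) = -18
∂y/∂w = x = -3
∂L/∂w = ∂L/∂y · ∂y/∂w = -18 × -3 = 54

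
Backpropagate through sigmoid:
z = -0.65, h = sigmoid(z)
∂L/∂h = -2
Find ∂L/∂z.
∂L/∂z = -0.4507

σ(-0.65) = 0.343
σ'(-0.65) = σ(-0.65)(1 - σ(-0.65)) = 0.343 × 0.657 = 0.2253
∂L/∂z = ∂L/∂h · σ'(z) = -2 × 0.2253 = -0.4507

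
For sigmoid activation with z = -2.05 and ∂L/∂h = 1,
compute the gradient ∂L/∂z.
∂L/∂z = 0.101

σ(-2.05) = 0.1141
σ'(-2.05) = σ(-2.05)(1 - σ(-2.05)) = 0.1141 × 0.8859 = 0.101
∂L/∂z = ∂L/∂h · σ'(z) = 1 × 0.101 = 0.101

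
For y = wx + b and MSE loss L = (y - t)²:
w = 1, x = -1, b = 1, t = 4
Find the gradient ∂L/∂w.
∂L/∂w = 8

y = wx + b = (1)(-1) + 1 = 0
∂L/∂y = 2(y - t) = 2(0 - 4) = -8
∂y/∂w = x = -1
∂L/∂w = ∂L/∂y · ∂y/∂w = -8 × -1 = 8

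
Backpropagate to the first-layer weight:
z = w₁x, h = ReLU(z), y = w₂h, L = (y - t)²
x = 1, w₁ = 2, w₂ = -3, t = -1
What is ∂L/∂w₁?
∂L/∂w₁ = 30

Forward pass:
z = w₁x = 2×1 = 2
h = ReLU(2) = 2
y = w₂h = -3×2 = -6

Backward pass:
∂L/∂y = 2(y - t) = 2(-6 - -1) = -10
∂y/∂h = w₂ = -3
∂h/∂z = 1 (ReLU derivative)
∂z/∂w₁ = x = 1

∂L/∂w₁ = -10 × -3 × 1 × 1 = 30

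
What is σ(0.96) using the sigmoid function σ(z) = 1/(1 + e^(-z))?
0.7231

sigmoid(0.96) = 1/(1 + e^(-0.96)) = 1/(1 + 0.3829) = 0.7231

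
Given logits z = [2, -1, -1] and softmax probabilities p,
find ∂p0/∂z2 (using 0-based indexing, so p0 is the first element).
∂p0/∂z2 = -0.04118

p = softmax(z) = [0.9094, 0.04528, 0.04528]
p0 = 0.9094, p2 = 0.04528

∂p0/∂z2 = -p0 × p2 = -0.9094 × 0.04528 = -0.04118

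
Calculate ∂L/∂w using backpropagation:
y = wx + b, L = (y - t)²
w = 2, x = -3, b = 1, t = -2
∂L/∂w = 18

y = wx + b = (2)(-3) + 1 = -5
∂L/∂y = 2(y - t) = 2(-5 - -2) = -6
∂y/∂w = x = -3
∂L/∂w = ∂L/∂y · ∂y/∂w = -6 × -3 = 18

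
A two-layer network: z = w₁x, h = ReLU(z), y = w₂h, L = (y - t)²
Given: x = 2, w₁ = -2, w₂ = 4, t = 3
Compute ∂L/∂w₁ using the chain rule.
∂L/∂w₁ = 0

Forward pass:
z = w₁x = -2×2 = -4
h = ReLU(-4) = 0
y = w₂h = 4×0 = 0

Backward pass:
∂L/∂y = 2(y - t) = 2(0 - 3) = -6
∂y/∂h = w₂ = 4
∂h/∂z = 0 (ReLU derivative)
∂z/∂w₁ = x = 2

∂L/∂w₁ = -6 × 4 × 0 × 2 = 0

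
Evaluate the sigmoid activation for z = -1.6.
0.168

sigmoid(-1.6) = 1/(1 + e^(1.6)) = 1/(1 + 4.953) = 0.168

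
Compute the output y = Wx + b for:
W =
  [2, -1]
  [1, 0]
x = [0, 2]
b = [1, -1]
y = [-1, -1]

Wx = [2×0 + -1×2, 1×0 + 0×2]
   = [-2, 0]
y = Wx + b = [-2 + 1, 0 + -1] = [-1, -1]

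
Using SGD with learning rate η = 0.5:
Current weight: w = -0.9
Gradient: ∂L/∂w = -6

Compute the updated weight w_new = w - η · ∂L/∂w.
w_new = 2.1

w_new = w - η·∂L/∂w = -0.9 - 0.5×(-6) = -0.9 - (-3) = 2.1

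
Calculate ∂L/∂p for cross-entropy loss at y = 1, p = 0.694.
∂L/∂p = -1.441

∂L/∂p = -y/p + (1-y)/(1-p) = -1/0.694 + 0 = -1.441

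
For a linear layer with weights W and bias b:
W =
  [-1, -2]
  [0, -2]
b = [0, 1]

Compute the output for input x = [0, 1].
y = [-2, -1]

Wx = [-1×0 + -2×1, 0×0 + -2×1]
   = [-2, -2]
y = Wx + b = [-2 + 0, -2 + 1] = [-2, -1]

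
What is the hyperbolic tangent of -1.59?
-0.9201

tanh(-1.59) = (e^(-1.59) - e^(1.59))/(e^(-1.59) + e^(1.59)) = -0.9201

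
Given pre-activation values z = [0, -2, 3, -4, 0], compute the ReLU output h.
h = [0, 0, 3, 0, 0]

ReLU applied element-wise: max(0,0)=0, max(0,-2)=0, max(0,3)=3, max(0,-4)=0, max(0,0)=0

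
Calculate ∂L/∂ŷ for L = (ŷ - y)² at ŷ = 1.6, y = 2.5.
∂L/∂ŷ = -1.8

∂L/∂ŷ = 2(ŷ - y) = 2(1.6 - 2.5) = 2(-0.9) = -1.8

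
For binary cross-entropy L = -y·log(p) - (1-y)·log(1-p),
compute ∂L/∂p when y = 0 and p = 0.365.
∂L/∂p = 1.575

∂L/∂p = -y/p + (1-y)/(1-p) = 0 + 1/0.635 = 1.575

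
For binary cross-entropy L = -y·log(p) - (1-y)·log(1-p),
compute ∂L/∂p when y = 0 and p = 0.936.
∂L/∂p = 15.62

∂L/∂p = -y/p + (1-y)/(1-p) = 0 + 1/0.064 = 15.62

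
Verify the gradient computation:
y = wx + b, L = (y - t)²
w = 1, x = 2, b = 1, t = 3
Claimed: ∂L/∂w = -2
Incorrect

y = (1)(2) + 1 = 3
∂L/∂y = 2(y - t) = 2(3 - 3) = 0
∂y/∂w = x = 2
∂L/∂w = 0 × 2 = 0

Claimed value: -2
Incorrect: The correct gradient is 0.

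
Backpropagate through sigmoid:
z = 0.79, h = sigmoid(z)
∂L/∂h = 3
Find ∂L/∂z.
∂L/∂z = 0.6442

σ(0.79) = 0.6878
σ'(0.79) = σ(0.79)(1 - σ(0.79)) = 0.6878 × 0.3122 = 0.2147
∂L/∂z = ∂L/∂h · σ'(z) = 3 × 0.2147 = 0.6442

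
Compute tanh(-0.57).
-0.5154

tanh(-0.57) = (e^(-0.57) - e^(0.57))/(e^(-0.57) + e^(0.57)) = -0.5154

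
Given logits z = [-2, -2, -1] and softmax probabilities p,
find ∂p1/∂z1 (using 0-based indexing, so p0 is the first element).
∂p1/∂z1 = 0.167

p = softmax(z) = [0.2119, 0.2119, 0.5761]
p1 = 0.2119

∂p1/∂z1 = p1(1 - p1) = 0.2119 × (1 - 0.2119) = 0.167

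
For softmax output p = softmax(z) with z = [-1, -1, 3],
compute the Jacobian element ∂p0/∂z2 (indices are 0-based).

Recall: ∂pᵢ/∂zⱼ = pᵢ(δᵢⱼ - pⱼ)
∂p0/∂z2 = -0.01704

p = softmax(z) = [0.01767, 0.01767, 0.9647]
p0 = 0.01767, p2 = 0.9647

∂p0/∂z2 = -p0 × p2 = -0.01767 × 0.9647 = -0.01704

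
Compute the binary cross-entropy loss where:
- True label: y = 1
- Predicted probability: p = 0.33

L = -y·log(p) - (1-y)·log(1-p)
L = 1.109

L = -1·log(0.33) - 0·log(0.67) = -log(0.33) = 1.109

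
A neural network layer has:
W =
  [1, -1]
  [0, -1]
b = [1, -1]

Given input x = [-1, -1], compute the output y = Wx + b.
y = [1, 0]

Wx = [1×-1 + -1×-1, 0×-1 + -1×-1]
   = [0, 1]
y = Wx + b = [0 + 1, 1 + -1] = [1, 0]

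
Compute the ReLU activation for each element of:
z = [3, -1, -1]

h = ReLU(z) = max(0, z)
h = [3, 0, 0]

ReLU applied element-wise: max(0,3)=3, max(0,-1)=0, max(0,-1)=0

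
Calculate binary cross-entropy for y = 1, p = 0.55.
L = 0.5978

L = -1·log(0.55) - 0·log(0.45) = -log(0.55) = 0.5978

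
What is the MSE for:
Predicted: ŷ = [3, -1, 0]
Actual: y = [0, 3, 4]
MSE = 13.67

MSE = (1/3)((3-0)² + (-1-3)² + (0-4)²) = (1/3)(9 + 16 + 16) = 13.67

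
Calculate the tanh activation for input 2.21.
0.9762

tanh(2.21) = (e^(2.21) - e^(-2.21))/(e^(2.21) + e^(-2.21)) = 0.9762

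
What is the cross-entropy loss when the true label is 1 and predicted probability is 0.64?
L = 0.4463

L = -1·log(0.64) - 0·log(0.36) = -log(0.64) = 0.4463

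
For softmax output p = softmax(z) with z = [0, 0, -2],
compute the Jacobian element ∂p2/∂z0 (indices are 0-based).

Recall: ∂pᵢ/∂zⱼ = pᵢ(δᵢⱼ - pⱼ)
∂p2/∂z0 = -0.02968

p = softmax(z) = [0.4683, 0.4683, 0.06338]
p2 = 0.06338, p0 = 0.4683

∂p2/∂z0 = -p2 × p0 = -0.06338 × 0.4683 = -0.02968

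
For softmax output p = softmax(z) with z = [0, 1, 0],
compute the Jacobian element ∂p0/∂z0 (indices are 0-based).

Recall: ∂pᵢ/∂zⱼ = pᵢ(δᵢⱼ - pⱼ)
∂p0/∂z0 = 0.167

p = softmax(z) = [0.2119, 0.5761, 0.2119]
p0 = 0.2119

∂p0/∂z0 = p0(1 - p0) = 0.2119 × (1 - 0.2119) = 0.167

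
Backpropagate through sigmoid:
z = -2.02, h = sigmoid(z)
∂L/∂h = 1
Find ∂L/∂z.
∂L/∂z = 0.1034

σ(-2.02) = 0.1171
σ'(-2.02) = σ(-2.02)(1 - σ(-2.02)) = 0.1171 × 0.8829 = 0.1034
∂L/∂z = ∂L/∂h · σ'(z) = 1 × 0.1034 = 0.1034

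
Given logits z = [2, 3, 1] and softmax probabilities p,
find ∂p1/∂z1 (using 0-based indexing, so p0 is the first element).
∂p1/∂z1 = 0.2227

p = softmax(z) = [0.2447, 0.6652, 0.09003]
p1 = 0.6652

∂p1/∂z1 = p1(1 - p1) = 0.6652 × (1 - 0.6652) = 0.2227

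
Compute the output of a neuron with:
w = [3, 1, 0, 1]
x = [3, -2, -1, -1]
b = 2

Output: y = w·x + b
y = 8

y = (3)(3) + (1)(-2) + (0)(-1) + (1)(-1) + 2 = 8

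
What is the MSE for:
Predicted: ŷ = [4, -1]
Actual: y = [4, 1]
MSE = 2

MSE = (1/2)((4-4)² + (-1-1)²) = (1/2)(0 + 4) = 2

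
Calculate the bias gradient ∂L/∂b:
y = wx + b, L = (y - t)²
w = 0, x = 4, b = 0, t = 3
∂L/∂b = -6

y = wx + b = (0)(4) + 0 = 0
∂L/∂y = 2(y - t) = 2(0 - 3) = -6
∂y/∂b = 1
∂L/∂b = ∂L/∂y · ∂y/∂b = -6 × 1 = -6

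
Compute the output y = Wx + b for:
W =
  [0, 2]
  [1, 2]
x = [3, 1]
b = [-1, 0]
y = [1, 5]

Wx = [0×3 + 2×1, 1×3 + 2×1]
   = [2, 5]
y = Wx + b = [2 + -1, 5 + 0] = [1, 5]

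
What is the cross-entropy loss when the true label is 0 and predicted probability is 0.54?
L = 0.7765

L = -0·log(0.54) - 1·log(0.46) = -log(0.46) = 0.7765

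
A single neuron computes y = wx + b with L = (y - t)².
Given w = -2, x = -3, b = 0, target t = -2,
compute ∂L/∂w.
∂L/∂w = -48

y = wx + b = (-2)(-3) + 0 = 6
∂L/∂y = 2(y - t) = 2(6 - -2) = 16
∂y/∂w = x = -3
∂L/∂w = ∂L/∂y · ∂y/∂w = 16 × -3 = -48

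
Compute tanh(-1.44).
-0.8937

tanh(-1.44) = (e^(-1.44) - e^(1.44))/(e^(-1.44) + e^(1.44)) = -0.8937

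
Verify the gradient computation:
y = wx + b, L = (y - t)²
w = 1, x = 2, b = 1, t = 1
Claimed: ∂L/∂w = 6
Incorrect

y = (1)(2) + 1 = 3
∂L/∂y = 2(y - t) = 2(3 - 1) = 4
∂y/∂w = x = 2
∂L/∂w = 4 × 2 = 8

Claimed value: 6
Incorrect: The correct gradient is 8.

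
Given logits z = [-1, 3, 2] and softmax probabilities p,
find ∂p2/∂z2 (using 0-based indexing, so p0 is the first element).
∂p2/∂z2 = 0.195

p = softmax(z) = [0.01321, 0.7214, 0.2654]
p2 = 0.2654

∂p2/∂z2 = p2(1 - p2) = 0.2654 × (1 - 0.2654) = 0.195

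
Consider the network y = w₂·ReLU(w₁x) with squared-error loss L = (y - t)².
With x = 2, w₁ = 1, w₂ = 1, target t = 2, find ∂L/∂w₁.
∂L/∂w₁ = 0

Forward pass:
z = w₁x = 1×2 = 2
h = ReLU(2) = 2
y = w₂h = 1×2 = 2

Backward pass:
∂L/∂y = 2(y - t) = 2(2 - 2) = 0
∂y/∂h = w₂ = 1
∂h/∂z = 1 (ReLU derivative)
∂z/∂w₁ = x = 2

∂L/∂w₁ = 0 × 1 × 1 × 2 = 0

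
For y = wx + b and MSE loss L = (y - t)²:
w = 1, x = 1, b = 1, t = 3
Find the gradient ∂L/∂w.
∂L/∂w = -2

y = wx + b = (1)(1) + 1 = 2
∂L/∂y = 2(y - t) = 2(2 - 3) = -2
∂y/∂w = x = 1
∂L/∂w = ∂L/∂y · ∂y/∂w = -2 × 1 = -2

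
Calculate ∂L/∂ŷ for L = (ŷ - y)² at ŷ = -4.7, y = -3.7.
∂L/∂ŷ = -2.0

∂L/∂ŷ = 2(ŷ - y) = 2(-4.7 - -3.7) = 2(-1.0) = -2.0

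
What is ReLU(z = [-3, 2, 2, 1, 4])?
h = [0, 2, 2, 1, 4]

ReLU applied element-wise: max(0,-3)=0, max(0,2)=2, max(0,2)=2, max(0,1)=1, max(0,4)=4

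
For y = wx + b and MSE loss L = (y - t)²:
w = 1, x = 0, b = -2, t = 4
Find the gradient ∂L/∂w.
∂L/∂w = 0

y = wx + b = (1)(0) + -2 = -2
∂L/∂y = 2(y - t) = 2(-2 - 4) = -12
∂y/∂w = x = 0
∂L/∂w = ∂L/∂y · ∂y/∂w = -12 × 0 = 0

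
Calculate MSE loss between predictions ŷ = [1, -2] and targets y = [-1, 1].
MSE = 6.5

MSE = (1/2)((1--1)² + (-2-1)²) = (1/2)(4 + 9) = 6.5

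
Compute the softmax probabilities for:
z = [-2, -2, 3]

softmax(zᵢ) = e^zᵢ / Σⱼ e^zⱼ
p = [0.0066, 0.0066, 0.9867]

exp(z) = [0.1353, 0.1353, 20.09]
Sum = 20.36
p = [0.0066, 0.0066, 0.9867]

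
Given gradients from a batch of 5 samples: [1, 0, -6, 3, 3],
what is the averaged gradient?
Average gradient = 0.2

Average = (1/5)(1 + 0 + -6 + 3 + 3) = 1/5 = 0.2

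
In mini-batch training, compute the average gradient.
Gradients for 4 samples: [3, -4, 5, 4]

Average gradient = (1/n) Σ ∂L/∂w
Average gradient = 2

Average = (1/4)(3 + -4 + 5 + 4) = 8/4 = 2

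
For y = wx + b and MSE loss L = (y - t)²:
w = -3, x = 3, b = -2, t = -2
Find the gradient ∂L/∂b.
∂L/∂b = -18

y = wx + b = (-3)(3) + -2 = -11
∂L/∂y = 2(y - t) = 2(-11 - -2) = -18
∂y/∂b = 1
∂L/∂b = ∂L/∂y · ∂y/∂b = -18 × 1 = -18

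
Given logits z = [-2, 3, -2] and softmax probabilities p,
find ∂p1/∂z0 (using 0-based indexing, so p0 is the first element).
∂p1/∂z0 = -0.00656

p = softmax(z) = [0.006648, 0.9867, 0.006648]
p1 = 0.9867, p0 = 0.006648

∂p1/∂z0 = -p1 × p0 = -0.9867 × 0.006648 = -0.00656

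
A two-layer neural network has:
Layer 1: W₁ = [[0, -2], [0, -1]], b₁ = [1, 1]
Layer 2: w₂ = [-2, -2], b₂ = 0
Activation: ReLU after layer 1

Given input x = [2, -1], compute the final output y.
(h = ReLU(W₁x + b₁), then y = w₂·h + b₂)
y = -10

Layer 1 pre-activation: z₁ = [3, 2]
After ReLU: h = [3, 2]
Layer 2 output: y = -2×3 + -2×2 + 0 = -10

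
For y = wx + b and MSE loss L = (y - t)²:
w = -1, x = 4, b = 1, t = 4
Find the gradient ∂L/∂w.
∂L/∂w = -56

y = wx + b = (-1)(4) + 1 = -3
∂L/∂y = 2(y - t) = 2(-3 - 4) = -14
∂y/∂w = x = 4
∂L/∂w = ∂L/∂y · ∂y/∂w = -14 × 4 = -56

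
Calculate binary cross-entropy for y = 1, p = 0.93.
L = 0.07257

L = -1·log(0.93) - 0·log(0.07) = -log(0.93) = 0.07257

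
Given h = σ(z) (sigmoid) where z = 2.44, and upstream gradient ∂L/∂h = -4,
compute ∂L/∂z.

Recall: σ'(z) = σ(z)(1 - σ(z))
∂L/∂z = -0.295

σ(2.44) = 0.9198
σ'(2.44) = σ(2.44)(1 - σ(2.44)) = 0.9198 × 0.08017 = 0.07375
∂L/∂z = ∂L/∂h · σ'(z) = -4 × 0.07375 = -0.295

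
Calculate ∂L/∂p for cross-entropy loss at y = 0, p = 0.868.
∂L/∂p = 7.576

∂L/∂p = -y/p + (1-y)/(1-p) = 0 + 1/0.132 = 7.576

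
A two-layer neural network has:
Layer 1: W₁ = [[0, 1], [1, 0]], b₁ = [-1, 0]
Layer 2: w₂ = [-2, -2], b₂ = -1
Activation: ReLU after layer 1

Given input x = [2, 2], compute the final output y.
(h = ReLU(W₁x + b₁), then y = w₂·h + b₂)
y = -7

Layer 1 pre-activation: z₁ = [1, 2]
After ReLU: h = [1, 2]
Layer 2 output: y = -2×1 + -2×2 + -1 = -7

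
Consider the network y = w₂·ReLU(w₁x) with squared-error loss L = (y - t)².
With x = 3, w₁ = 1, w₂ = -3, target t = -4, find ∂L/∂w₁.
∂L/∂w₁ = 90

Forward pass:
z = w₁x = 1×3 = 3
h = ReLU(3) = 3
y = w₂h = -3×3 = -9

Backward pass:
∂L/∂y = 2(y - t) = 2(-9 - -4) = -10
∂y/∂h = w₂ = -3
∂h/∂z = 1 (ReLU derivative)
∂z/∂w₁ = x = 3

∂L/∂w₁ = -10 × -3 × 1 × 3 = 90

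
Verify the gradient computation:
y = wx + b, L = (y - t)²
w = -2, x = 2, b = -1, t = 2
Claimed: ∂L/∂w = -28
Correct

y = (-2)(2) + -1 = -5
∂L/∂y = 2(y - t) = 2(-5 - 2) = -14
∂y/∂w = x = 2
∂L/∂w = -14 × 2 = -28

Claimed value: -28
Correct: The correct gradient is -28.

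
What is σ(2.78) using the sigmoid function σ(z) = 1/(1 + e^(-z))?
0.9416

sigmoid(2.78) = 1/(1 + e^(-2.78)) = 1/(1 + 0.06204) = 0.9416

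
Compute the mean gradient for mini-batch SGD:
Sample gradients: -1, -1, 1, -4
Average gradient = -1.25

Average = (1/4)(-1 + -1 + 1 + -4) = -5/4 = -1.25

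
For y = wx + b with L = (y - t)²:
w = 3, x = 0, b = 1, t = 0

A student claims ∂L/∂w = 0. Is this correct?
Correct

y = (3)(0) + 1 = 1
∂L/∂y = 2(y - t) = 2(1 - 0) = 2
∂y/∂w = x = 0
∂L/∂w = 2 × 0 = 0

Claimed value: 0
Correct: The correct gradient is 0.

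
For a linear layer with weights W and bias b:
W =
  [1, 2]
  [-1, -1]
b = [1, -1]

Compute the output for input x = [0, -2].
y = [-3, 1]

Wx = [1×0 + 2×-2, -1×0 + -1×-2]
   = [-4, 2]
y = Wx + b = [-4 + 1, 2 + -1] = [-3, 1]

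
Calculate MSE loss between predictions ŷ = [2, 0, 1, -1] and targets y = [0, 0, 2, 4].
MSE = 7.5

MSE = (1/4)((2-0)² + (0-0)² + (1-2)² + (-1-4)²) = (1/4)(4 + 0 + 1 + 25) = 7.5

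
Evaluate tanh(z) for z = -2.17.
-0.9743

tanh(-2.17) = (e^(-2.17) - e^(2.17))/(e^(-2.17) + e^(2.17)) = -0.9743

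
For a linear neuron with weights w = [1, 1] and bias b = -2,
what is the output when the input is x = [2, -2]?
y = -2

y = (1)(2) + (1)(-2) + -2 = -2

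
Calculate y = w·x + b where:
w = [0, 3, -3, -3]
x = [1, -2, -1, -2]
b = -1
y = 2

y = (0)(1) + (3)(-2) + (-3)(-1) + (-3)(-2) + -1 = 2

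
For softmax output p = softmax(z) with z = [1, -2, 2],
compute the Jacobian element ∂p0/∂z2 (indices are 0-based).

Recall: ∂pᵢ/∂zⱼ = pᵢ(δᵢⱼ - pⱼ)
∂p0/∂z2 = -0.1915

p = softmax(z) = [0.2654, 0.01321, 0.7214]
p0 = 0.2654, p2 = 0.7214

∂p0/∂z2 = -p0 × p2 = -0.2654 × 0.7214 = -0.1915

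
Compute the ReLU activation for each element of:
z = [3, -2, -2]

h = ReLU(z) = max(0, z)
h = [3, 0, 0]

ReLU applied element-wise: max(0,3)=3, max(0,-2)=0, max(0,-2)=0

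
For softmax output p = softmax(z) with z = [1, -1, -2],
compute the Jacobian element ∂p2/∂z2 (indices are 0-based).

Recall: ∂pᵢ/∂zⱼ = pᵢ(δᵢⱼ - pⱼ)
∂p2/∂z2 = 0.04025

p = softmax(z) = [0.8438, 0.1142, 0.04201]
p2 = 0.04201

∂p2/∂z2 = p2(1 - p2) = 0.04201 × (1 - 0.04201) = 0.04025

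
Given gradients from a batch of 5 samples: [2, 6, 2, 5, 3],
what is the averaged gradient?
Average gradient = 3.6

Average = (1/5)(2 + 6 + 2 + 5 + 3) = 18/5 = 3.6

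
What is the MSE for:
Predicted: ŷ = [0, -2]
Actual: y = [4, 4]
MSE = 26

MSE = (1/2)((0-4)² + (-2-4)²) = (1/2)(16 + 36) = 26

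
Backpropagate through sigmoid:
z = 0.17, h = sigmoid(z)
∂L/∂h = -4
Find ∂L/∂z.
∂L/∂z = -0.9928

σ(0.17) = 0.5424
σ'(0.17) = σ(0.17)(1 - σ(0.17)) = 0.5424 × 0.4576 = 0.2482
∂L/∂z = ∂L/∂h · σ'(z) = -4 × 0.2482 = -0.9928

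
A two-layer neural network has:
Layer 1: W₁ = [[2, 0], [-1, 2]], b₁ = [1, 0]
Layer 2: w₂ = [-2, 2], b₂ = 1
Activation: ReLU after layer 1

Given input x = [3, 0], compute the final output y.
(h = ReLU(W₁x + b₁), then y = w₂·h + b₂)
y = -13

Layer 1 pre-activation: z₁ = [7, -3]
After ReLU: h = [7, 0]
Layer 2 output: y = -2×7 + 2×0 + 1 = -13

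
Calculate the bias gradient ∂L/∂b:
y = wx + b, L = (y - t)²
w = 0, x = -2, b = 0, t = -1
∂L/∂b = 2

y = wx + b = (0)(-2) + 0 = 0
∂L/∂y = 2(y - t) = 2(0 - -1) = 2
∂y/∂b = 1
∂L/∂b = ∂L/∂y · ∂y/∂b = 2 × 1 = 2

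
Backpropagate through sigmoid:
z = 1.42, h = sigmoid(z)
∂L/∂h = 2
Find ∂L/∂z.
∂L/∂z = 0.3135

σ(1.42) = 0.8053
σ'(1.42) = σ(1.42)(1 - σ(1.42)) = 0.8053 × 0.1947 = 0.1568
∂L/∂z = ∂L/∂h · σ'(z) = 2 × 0.1568 = 0.3135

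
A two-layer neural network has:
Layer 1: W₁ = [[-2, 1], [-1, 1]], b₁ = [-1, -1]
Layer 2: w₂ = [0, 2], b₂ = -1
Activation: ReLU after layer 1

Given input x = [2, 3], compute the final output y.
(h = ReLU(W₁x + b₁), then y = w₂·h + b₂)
y = -1

Layer 1 pre-activation: z₁ = [-2, 0]
After ReLU: h = [0, 0]
Layer 2 output: y = 0×0 + 2×0 + -1 = -1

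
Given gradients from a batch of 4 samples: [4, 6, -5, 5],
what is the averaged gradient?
Average gradient = 2.5

Average = (1/4)(4 + 6 + -5 + 5) = 10/4 = 2.5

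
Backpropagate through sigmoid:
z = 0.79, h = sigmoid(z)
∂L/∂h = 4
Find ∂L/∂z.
∂L/∂z = 0.8589

σ(0.79) = 0.6878
σ'(0.79) = σ(0.79)(1 - σ(0.79)) = 0.6878 × 0.3122 = 0.2147
∂L/∂z = ∂L/∂h · σ'(z) = 4 × 0.2147 = 0.8589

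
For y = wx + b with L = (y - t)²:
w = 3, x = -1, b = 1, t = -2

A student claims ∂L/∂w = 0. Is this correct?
Correct

y = (3)(-1) + 1 = -2
∂L/∂y = 2(y - t) = 2(-2 - -2) = 0
∂y/∂w = x = -1
∂L/∂w = 0 × -1 = 0

Claimed value: 0
Correct: The correct gradient is 0.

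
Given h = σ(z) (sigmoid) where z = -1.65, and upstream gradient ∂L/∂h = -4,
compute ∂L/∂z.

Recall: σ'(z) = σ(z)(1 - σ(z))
∂L/∂z = -0.5406

σ(-1.65) = 0.1611
σ'(-1.65) = σ(-1.65)(1 - σ(-1.65)) = 0.1611 × 0.8389 = 0.1352
∂L/∂z = ∂L/∂h · σ'(z) = -4 × 0.1352 = -0.5406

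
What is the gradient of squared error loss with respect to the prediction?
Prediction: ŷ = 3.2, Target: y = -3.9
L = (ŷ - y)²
∂L/∂ŷ = 14.2

∂L/∂ŷ = 2(ŷ - y) = 2(3.2 - -3.9) = 2(7.1) = 14.2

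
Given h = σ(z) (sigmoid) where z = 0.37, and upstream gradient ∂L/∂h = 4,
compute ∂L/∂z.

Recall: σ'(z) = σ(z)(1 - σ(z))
∂L/∂z = 0.9665

σ(0.37) = 0.5915
σ'(0.37) = σ(0.37)(1 - σ(0.37)) = 0.5915 × 0.4085 = 0.2416
∂L/∂z = ∂L/∂h · σ'(z) = 4 × 0.2416 = 0.9665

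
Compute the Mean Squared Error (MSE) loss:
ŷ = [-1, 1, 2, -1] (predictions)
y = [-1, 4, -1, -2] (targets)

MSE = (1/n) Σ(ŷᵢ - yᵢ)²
MSE = 4.75

MSE = (1/4)((-1--1)² + (1-4)² + (2--1)² + (-1--2)²) = (1/4)(0 + 9 + 9 + 1) = 4.75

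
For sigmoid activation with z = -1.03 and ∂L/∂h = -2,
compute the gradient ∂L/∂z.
∂L/∂z = -0.3877

σ(-1.03) = 0.2631
σ'(-1.03) = σ(-1.03)(1 - σ(-1.03)) = 0.2631 × 0.7369 = 0.1939
∂L/∂z = ∂L/∂h · σ'(z) = -2 × 0.1939 = -0.3877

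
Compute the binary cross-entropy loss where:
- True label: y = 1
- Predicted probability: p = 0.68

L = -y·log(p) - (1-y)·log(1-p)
L = 0.3857

L = -1·log(0.68) - 0·log(0.32) = -log(0.68) = 0.3857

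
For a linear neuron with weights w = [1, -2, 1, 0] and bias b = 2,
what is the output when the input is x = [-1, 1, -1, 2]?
y = -2

y = (1)(-1) + (-2)(1) + (1)(-1) + (0)(2) + 2 = -2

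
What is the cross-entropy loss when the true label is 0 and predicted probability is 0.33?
L = 0.4005

L = -0·log(0.33) - 1·log(0.67) = -log(0.67) = 0.4005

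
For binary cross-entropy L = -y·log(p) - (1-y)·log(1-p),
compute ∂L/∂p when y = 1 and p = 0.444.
∂L/∂p = -2.252

∂L/∂p = -y/p + (1-y)/(1-p) = -1/0.444 + 0 = -2.252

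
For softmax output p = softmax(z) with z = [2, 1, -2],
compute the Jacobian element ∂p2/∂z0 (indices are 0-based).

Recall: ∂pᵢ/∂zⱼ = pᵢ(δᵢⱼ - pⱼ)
∂p2/∂z0 = -0.009532

p = softmax(z) = [0.7214, 0.2654, 0.01321]
p2 = 0.01321, p0 = 0.7214

∂p2/∂z0 = -p2 × p0 = -0.01321 × 0.7214 = -0.009532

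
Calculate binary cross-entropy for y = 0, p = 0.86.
L = 1.966

L = -0·log(0.86) - 1·log(0.14) = -log(0.14) = 1.966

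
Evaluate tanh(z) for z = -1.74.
-0.9402

tanh(-1.74) = (e^(-1.74) - e^(1.74))/(e^(-1.74) + e^(1.74)) = -0.9402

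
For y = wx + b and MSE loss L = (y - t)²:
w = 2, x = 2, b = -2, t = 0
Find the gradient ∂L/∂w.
∂L/∂w = 8

y = wx + b = (2)(2) + -2 = 2
∂L/∂y = 2(y - t) = 2(2 - 0) = 4
∂y/∂w = x = 2
∂L/∂w = ∂L/∂y · ∂y/∂w = 4 × 2 = 8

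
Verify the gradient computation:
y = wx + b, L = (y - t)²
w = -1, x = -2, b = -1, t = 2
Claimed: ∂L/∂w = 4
Correct

y = (-1)(-2) + -1 = 1
∂L/∂y = 2(y - t) = 2(1 - 2) = -2
∂y/∂w = x = -2
∂L/∂w = -2 × -2 = 4

Claimed value: 4
Correct: The correct gradient is 4.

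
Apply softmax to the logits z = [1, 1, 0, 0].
p = [0.3655, 0.3655, 0.1345, 0.1345]

exp(z) = [2.718, 2.718, 1, 1]
Sum = 7.437
p = [0.3655, 0.3655, 0.1345, 0.1345]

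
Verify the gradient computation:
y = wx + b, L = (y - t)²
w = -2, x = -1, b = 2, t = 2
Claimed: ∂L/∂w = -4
Correct

y = (-2)(-1) + 2 = 4
∂L/∂y = 2(y - t) = 2(4 - 2) = 4
∂y/∂w = x = -1
∂L/∂w = 4 × -1 = -4

Claimed value: -4
Correct: The correct gradient is -4.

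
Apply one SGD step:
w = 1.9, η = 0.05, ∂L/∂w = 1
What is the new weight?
w_new = 1.85

w_new = w - η·∂L/∂w = 1.9 - 0.05×(1) = 1.9 - (0.05) = 1.85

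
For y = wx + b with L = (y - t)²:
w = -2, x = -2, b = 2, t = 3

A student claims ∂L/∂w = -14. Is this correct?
Incorrect

y = (-2)(-2) + 2 = 6
∂L/∂y = 2(y - t) = 2(6 - 3) = 6
∂y/∂w = x = -2
∂L/∂w = 6 × -2 = -12

Claimed value: -14
Incorrect: The correct gradient is -12.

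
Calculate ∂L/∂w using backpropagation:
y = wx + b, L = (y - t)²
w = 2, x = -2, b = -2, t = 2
∂L/∂w = 32

y = wx + b = (2)(-2) + -2 = -6
∂L/∂y = 2(y - t) = 2(-6 - 2) = -16
∂y/∂w = x = -2
∂L/∂w = ∂L/∂y · ∂y/∂w = -16 × -2 = 32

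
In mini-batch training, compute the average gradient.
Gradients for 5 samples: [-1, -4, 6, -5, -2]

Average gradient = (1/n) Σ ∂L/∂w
Average gradient = -1.2

Average = (1/5)(-1 + -4 + 6 + -5 + -2) = -6/5 = -1.2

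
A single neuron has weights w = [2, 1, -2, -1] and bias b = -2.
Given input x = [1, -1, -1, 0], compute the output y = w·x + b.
y = 1

y = (2)(1) + (1)(-1) + (-2)(-1) + (-1)(0) + -2 = 1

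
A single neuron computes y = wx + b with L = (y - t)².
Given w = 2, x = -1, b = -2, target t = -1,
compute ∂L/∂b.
∂L/∂b = -6

y = wx + b = (2)(-1) + -2 = -4
∂L/∂y = 2(y - t) = 2(-4 - -1) = -6
∂y/∂b = 1
∂L/∂b = ∂L/∂y · ∂y/∂b = -6 × 1 = -6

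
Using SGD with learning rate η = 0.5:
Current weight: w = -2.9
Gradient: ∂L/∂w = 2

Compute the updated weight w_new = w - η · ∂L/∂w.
w_new = -3.9

w_new = w - η·∂L/∂w = -2.9 - 0.5×(2) = -2.9 - (1) = -3.9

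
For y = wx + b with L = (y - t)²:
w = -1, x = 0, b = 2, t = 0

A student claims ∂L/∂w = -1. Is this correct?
Incorrect

y = (-1)(0) + 2 = 2
∂L/∂y = 2(y - t) = 2(2 - 0) = 4
∂y/∂w = x = 0
∂L/∂w = 4 × 0 = 0

Claimed value: -1
Incorrect: The correct gradient is 0.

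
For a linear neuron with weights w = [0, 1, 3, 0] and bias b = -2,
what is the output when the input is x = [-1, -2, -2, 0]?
y = -10

y = (0)(-1) + (1)(-2) + (3)(-2) + (0)(0) + -2 = -10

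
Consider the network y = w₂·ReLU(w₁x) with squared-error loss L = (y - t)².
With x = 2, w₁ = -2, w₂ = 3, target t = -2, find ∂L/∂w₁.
∂L/∂w₁ = 0

Forward pass:
z = w₁x = -2×2 = -4
h = ReLU(-4) = 0
y = w₂h = 3×0 = 0

Backward pass:
∂L/∂y = 2(y - t) = 2(0 - -2) = 4
∂y/∂h = w₂ = 3
∂h/∂z = 0 (ReLU derivative)
∂z/∂w₁ = x = 2

∂L/∂w₁ = 4 × 3 × 0 × 2 = 0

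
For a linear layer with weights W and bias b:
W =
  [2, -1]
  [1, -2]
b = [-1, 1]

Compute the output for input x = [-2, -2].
y = [-3, 3]

Wx = [2×-2 + -1×-2, 1×-2 + -2×-2]
   = [-2, 2]
y = Wx + b = [-2 + -1, 2 + 1] = [-3, 3]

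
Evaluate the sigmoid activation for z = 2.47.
0.922

sigmoid(2.47) = 1/(1 + e^(-2.47)) = 1/(1 + 0.08458) = 0.922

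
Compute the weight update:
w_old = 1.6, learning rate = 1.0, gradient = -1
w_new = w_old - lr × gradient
w_new = 2.6

w_new = w - η·∂L/∂w = 1.6 - 1.0×(-1) = 1.6 - (-1) = 2.6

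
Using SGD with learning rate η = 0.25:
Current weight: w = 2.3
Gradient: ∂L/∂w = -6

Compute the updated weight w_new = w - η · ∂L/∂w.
w_new = 3.8

w_new = w - η·∂L/∂w = 2.3 - 0.25×(-6) = 2.3 - (-1.5) = 3.8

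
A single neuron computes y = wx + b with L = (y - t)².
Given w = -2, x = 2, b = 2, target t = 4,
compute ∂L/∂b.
∂L/∂b = -12

y = wx + b = (-2)(2) + 2 = -2
∂L/∂y = 2(y - t) = 2(-2 - 4) = -12
∂y/∂b = 1
∂L/∂b = ∂L/∂y · ∂y/∂b = -12 × 1 = -12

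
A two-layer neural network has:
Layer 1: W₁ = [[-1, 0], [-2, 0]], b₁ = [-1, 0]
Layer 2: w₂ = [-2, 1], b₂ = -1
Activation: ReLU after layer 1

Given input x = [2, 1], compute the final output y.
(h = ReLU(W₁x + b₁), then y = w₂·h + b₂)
y = -1

Layer 1 pre-activation: z₁ = [-3, -4]
After ReLU: h = [0, 0]
Layer 2 output: y = -2×0 + 1×0 + -1 = -1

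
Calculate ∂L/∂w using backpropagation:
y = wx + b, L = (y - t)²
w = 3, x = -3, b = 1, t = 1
∂L/∂w = 54

y = wx + b = (3)(-3) + 1 = -8
∂L/∂y = 2(y - t) = 2(-8 - 1) = -18
∂y/∂w = x = -3
∂L/∂w = ∂L/∂y · ∂y/∂w = -18 × -3 = 54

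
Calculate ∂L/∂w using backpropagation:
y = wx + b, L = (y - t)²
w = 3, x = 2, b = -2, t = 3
∂L/∂w = 4

y = wx + b = (3)(2) + -2 = 4
∂L/∂y = 2(y - t) = 2(4 - 3) = 2
∂y/∂w = x = 2
∂L/∂w = ∂L/∂y · ∂y/∂w = 2 × 2 = 4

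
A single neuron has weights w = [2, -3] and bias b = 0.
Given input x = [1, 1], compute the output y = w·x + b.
y = -1

y = (2)(1) + (-3)(1) + 0 = -1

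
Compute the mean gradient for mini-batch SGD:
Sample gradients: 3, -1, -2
Average gradient = 0

Average = (1/3)(3 + -1 + -2) = 0/3 = 0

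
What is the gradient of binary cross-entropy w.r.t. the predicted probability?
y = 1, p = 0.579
∂L/∂p = -1.727

∂L/∂p = -y/p + (1-y)/(1-p) = -1/0.579 + 0 = -1.727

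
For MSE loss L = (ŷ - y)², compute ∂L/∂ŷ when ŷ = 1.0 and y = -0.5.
∂L/∂ŷ = 3.0

∂L/∂ŷ = 2(ŷ - y) = 2(1.0 - -0.5) = 2(1.5) = 3.0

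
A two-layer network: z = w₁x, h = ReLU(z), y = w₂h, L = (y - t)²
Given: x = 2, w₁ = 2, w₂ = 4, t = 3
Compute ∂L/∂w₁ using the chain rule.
∂L/∂w₁ = 208

Forward pass:
z = w₁x = 2×2 = 4
h = ReLU(4) = 4
y = w₂h = 4×4 = 16

Backward pass:
∂L/∂y = 2(y - t) = 2(16 - 3) = 26
∂y/∂h = w₂ = 4
∂h/∂z = 1 (ReLU derivative)
∂z/∂w₁ = x = 2

∂L/∂w₁ = 26 × 4 × 1 × 2 = 208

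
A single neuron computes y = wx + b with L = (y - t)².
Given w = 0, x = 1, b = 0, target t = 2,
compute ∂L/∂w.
∂L/∂w = -4

y = wx + b = (0)(1) + 0 = 0
∂L/∂y = 2(y - t) = 2(0 - 2) = -4
∂y/∂w = x = 1
∂L/∂w = ∂L/∂y · ∂y/∂w = -4 × 1 = -4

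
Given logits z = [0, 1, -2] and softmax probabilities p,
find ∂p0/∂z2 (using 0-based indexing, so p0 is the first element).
∂p0/∂z2 = -0.009113

p = softmax(z) = [0.2595, 0.7054, 0.03512]
p0 = 0.2595, p2 = 0.03512

∂p0/∂z2 = -p0 × p2 = -0.2595 × 0.03512 = -0.009113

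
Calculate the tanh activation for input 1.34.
0.8717

tanh(1.34) = (e^(1.34) - e^(-1.34))/(e^(1.34) + e^(-1.34)) = 0.8717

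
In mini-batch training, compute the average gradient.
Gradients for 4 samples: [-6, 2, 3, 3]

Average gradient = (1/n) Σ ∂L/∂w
Average gradient = 0.5

Average = (1/4)(-6 + 2 + 3 + 3) = 2/4 = 0.5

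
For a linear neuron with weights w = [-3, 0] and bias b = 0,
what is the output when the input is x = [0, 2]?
y = 0

y = (-3)(0) + (0)(2) + 0 = 0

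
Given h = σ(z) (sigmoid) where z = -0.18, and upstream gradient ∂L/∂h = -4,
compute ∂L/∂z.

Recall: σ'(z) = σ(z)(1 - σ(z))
∂L/∂z = -0.9919

σ(-0.18) = 0.4551
σ'(-0.18) = σ(-0.18)(1 - σ(-0.18)) = 0.4551 × 0.5449 = 0.248
∂L/∂z = ∂L/∂h · σ'(z) = -4 × 0.248 = -0.9919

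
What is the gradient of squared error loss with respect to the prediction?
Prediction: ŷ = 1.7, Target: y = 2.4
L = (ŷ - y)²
∂L/∂ŷ = -1.4

∂L/∂ŷ = 2(ŷ - y) = 2(1.7 - 2.4) = 2(-0.7) = -1.4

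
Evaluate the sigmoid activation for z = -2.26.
0.09449

sigmoid(-2.26) = 1/(1 + e^(2.26)) = 1/(1 + 9.583) = 0.09449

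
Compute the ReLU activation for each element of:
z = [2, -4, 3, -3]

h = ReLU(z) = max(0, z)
h = [2, 0, 3, 0]

ReLU applied element-wise: max(0,2)=2, max(0,-4)=0, max(0,3)=3, max(0,-3)=0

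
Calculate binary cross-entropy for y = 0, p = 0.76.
L = 1.427

L = -0·log(0.76) - 1·log(0.24) = -log(0.24) = 1.427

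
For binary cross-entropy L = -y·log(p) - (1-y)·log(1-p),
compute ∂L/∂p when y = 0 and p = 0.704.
∂L/∂p = 3.378

∂L/∂p = -y/p + (1-y)/(1-p) = 0 + 1/0.296 = 3.378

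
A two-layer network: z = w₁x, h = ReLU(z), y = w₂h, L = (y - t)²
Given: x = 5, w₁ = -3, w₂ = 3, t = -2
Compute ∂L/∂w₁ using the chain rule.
∂L/∂w₁ = 0

Forward pass:
z = w₁x = -3×5 = -15
h = ReLU(-15) = 0
y = w₂h = 3×0 = 0

Backward pass:
∂L/∂y = 2(y - t) = 2(0 - -2) = 4
∂y/∂h = w₂ = 3
∂h/∂z = 0 (ReLU derivative)
∂z/∂w₁ = x = 5

∂L/∂w₁ = 4 × 3 × 0 × 5 = 0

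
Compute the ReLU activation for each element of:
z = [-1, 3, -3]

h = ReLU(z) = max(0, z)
h = [0, 3, 0]

ReLU applied element-wise: max(0,-1)=0, max(0,3)=3, max(0,-3)=0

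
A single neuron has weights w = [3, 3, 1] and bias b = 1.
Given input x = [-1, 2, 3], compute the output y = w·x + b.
y = 7

y = (3)(-1) + (3)(2) + (1)(3) + 1 = 7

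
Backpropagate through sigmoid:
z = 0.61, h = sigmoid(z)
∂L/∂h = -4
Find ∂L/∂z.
∂L/∂z = -0.9125

σ(0.61) = 0.6479
σ'(0.61) = σ(0.61)(1 - σ(0.61)) = 0.6479 × 0.3521 = 0.2281
∂L/∂z = ∂L/∂h · σ'(z) = -4 × 0.2281 = -0.9125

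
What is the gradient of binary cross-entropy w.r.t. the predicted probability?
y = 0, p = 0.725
∂L/∂p = 3.636

∂L/∂p = -y/p + (1-y)/(1-p) = 0 + 1/0.275 = 3.636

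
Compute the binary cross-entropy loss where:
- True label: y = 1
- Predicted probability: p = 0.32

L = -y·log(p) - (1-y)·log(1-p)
L = 1.139

L = -1·log(0.32) - 0·log(0.68) = -log(0.32) = 1.139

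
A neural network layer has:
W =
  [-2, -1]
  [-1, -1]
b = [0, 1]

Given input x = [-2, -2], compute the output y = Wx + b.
y = [6, 5]

Wx = [-2×-2 + -1×-2, -1×-2 + -1×-2]
   = [6, 4]
y = Wx + b = [6 + 0, 4 + 1] = [6, 5]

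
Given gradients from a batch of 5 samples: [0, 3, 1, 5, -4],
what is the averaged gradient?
Average gradient = 1

Average = (1/5)(0 + 3 + 1 + 5 + -4) = 5/5 = 1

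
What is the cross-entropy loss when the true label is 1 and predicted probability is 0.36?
L = 1.022

L = -1·log(0.36) - 0·log(0.64) = -log(0.36) = 1.022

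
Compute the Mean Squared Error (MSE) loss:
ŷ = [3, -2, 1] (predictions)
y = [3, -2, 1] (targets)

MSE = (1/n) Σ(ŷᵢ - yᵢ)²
MSE = 0

MSE = (1/3)((3-3)² + (-2--2)² + (1-1)²) = (1/3)(0 + 0 + 0) = 0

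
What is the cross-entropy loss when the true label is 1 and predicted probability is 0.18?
L = 1.715

L = -1·log(0.18) - 0·log(0.82) = -log(0.18) = 1.715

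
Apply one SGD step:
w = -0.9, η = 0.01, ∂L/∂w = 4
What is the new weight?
w_new = -0.94

w_new = w - η·∂L/∂w = -0.9 - 0.01×(4) = -0.9 - (0.04) = -0.94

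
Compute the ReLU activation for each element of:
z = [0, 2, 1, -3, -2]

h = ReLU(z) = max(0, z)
h = [0, 2, 1, 0, 0]

ReLU applied element-wise: max(0,0)=0, max(0,2)=2, max(0,1)=1, max(0,-3)=0, max(0,-2)=0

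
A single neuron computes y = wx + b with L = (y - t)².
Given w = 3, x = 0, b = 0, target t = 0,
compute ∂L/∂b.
∂L/∂b = 0

y = wx + b = (3)(0) + 0 = 0
∂L/∂y = 2(y - t) = 2(0 - 0) = 0
∂y/∂b = 1
∂L/∂b = ∂L/∂y · ∂y/∂b = 0 × 1 = 0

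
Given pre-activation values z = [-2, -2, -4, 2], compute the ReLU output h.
h = [0, 0, 0, 2]

ReLU applied element-wise: max(0,-2)=0, max(0,-2)=0, max(0,-4)=0, max(0,2)=2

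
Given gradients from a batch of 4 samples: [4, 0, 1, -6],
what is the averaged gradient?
Average gradient = -0.25

Average = (1/4)(4 + 0 + 1 + -6) = -1/4 = -0.25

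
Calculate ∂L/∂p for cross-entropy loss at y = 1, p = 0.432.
∂L/∂p = -2.315

∂L/∂p = -y/p + (1-y)/(1-p) = -1/0.432 + 0 = -2.315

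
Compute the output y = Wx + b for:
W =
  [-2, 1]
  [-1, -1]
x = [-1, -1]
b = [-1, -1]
y = [0, 1]

Wx = [-2×-1 + 1×-1, -1×-1 + -1×-1]
   = [1, 2]
y = Wx + b = [1 + -1, 2 + -1] = [0, 1]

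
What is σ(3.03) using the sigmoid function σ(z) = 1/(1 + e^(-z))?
0.9539

sigmoid(3.03) = 1/(1 + e^(-3.03)) = 1/(1 + 0.04832) = 0.9539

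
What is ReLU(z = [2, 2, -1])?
h = [2, 2, 0]

ReLU applied element-wise: max(0,2)=2, max(0,2)=2, max(0,-1)=0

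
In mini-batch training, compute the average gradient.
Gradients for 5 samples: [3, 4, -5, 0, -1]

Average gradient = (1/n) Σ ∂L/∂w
Average gradient = 0.2

Average = (1/5)(3 + 4 + -5 + 0 + -1) = 1/5 = 0.2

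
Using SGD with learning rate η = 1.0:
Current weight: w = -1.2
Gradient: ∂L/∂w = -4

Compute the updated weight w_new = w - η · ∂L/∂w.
w_new = 2.8

w_new = w - η·∂L/∂w = -1.2 - 1.0×(-4) = -1.2 - (-4) = 2.8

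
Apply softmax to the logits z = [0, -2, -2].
p = [0.787, 0.1065, 0.1065]

exp(z) = [1, 0.1353, 0.1353]
Sum = 1.271
p = [0.787, 0.1065, 0.1065]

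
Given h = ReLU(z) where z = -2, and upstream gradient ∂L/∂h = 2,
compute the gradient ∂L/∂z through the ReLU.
∂L/∂z = 0

h = ReLU(-2) = 0
Since z < 0: ∂h/∂z = 0
∂L/∂z = ∂L/∂h · ∂h/∂z = 2 × 0 = 0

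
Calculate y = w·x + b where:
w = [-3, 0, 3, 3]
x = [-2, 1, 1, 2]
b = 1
y = 16

y = (-3)(-2) + (0)(1) + (3)(1) + (3)(2) + 1 = 16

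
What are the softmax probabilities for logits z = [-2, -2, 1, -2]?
p = [0.0433, 0.0433, 0.87, 0.0433]

exp(z) = [0.1353, 0.1353, 2.718, 0.1353]
Sum = 3.124
p = [0.0433, 0.0433, 0.87, 0.0433]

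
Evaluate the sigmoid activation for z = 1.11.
0.7521

sigmoid(1.11) = 1/(1 + e^(-1.11)) = 1/(1 + 0.3296) = 0.7521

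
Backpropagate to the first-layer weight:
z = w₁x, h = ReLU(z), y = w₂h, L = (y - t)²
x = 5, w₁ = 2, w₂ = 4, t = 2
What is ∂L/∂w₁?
∂L/∂w₁ = 1520

Forward pass:
z = w₁x = 2×5 = 10
h = ReLU(10) = 10
y = w₂h = 4×10 = 40

Backward pass:
∂L/∂y = 2(y - t) = 2(40 - 2) = 76
∂y/∂h = w₂ = 4
∂h/∂z = 1 (ReLU derivative)
∂z/∂w₁ = x = 5

∂L/∂w₁ = 76 × 4 × 1 × 5 = 1520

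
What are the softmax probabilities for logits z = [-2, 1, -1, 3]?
p = [0.0058, 0.1166, 0.0158, 0.8618]

exp(z) = [0.1353, 2.718, 0.3679, 20.09]
Sum = 23.31
p = [0.0058, 0.1166, 0.0158, 0.8618]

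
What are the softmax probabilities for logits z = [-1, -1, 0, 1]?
p = [0.0826, 0.0826, 0.2245, 0.6103]

exp(z) = [0.3679, 0.3679, 1, 2.718]
Sum = 4.454
p = [0.0826, 0.0826, 0.2245, 0.6103]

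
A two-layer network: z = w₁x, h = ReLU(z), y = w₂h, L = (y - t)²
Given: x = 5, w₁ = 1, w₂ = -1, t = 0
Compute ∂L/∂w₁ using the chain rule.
∂L/∂w₁ = 50

Forward pass:
z = w₁x = 1×5 = 5
h = ReLU(5) = 5
y = w₂h = -1×5 = -5

Backward pass:
∂L/∂y = 2(y - t) = 2(-5 - 0) = -10
∂y/∂h = w₂ = -1
∂h/∂z = 1 (ReLU derivative)
∂z/∂w₁ = x = 5

∂L/∂w₁ = -10 × -1 × 1 × 5 = 50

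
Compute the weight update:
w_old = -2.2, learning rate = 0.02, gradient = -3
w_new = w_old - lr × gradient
w_new = -2.14

w_new = w - η·∂L/∂w = -2.2 - 0.02×(-3) = -2.2 - (-0.06) = -2.14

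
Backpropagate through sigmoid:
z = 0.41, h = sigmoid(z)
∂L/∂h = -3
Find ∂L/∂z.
∂L/∂z = -0.7193

σ(0.41) = 0.6011
σ'(0.41) = σ(0.41)(1 - σ(0.41)) = 0.6011 × 0.3989 = 0.2398
∂L/∂z = ∂L/∂h · σ'(z) = -3 × 0.2398 = -0.7193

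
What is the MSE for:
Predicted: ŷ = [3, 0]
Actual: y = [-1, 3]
MSE = 12.5

MSE = (1/2)((3--1)² + (0-3)²) = (1/2)(16 + 9) = 12.5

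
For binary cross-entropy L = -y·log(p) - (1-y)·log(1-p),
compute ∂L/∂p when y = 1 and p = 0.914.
∂L/∂p = -1.094

∂L/∂p = -y/p + (1-y)/(1-p) = -1/0.914 + 0 = -1.094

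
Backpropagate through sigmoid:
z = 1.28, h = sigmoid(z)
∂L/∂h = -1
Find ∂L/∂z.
∂L/∂z = -0.1702

σ(1.28) = 0.7824
σ'(1.28) = σ(1.28)(1 - σ(1.28)) = 0.7824 × 0.2176 = 0.1702
∂L/∂z = ∂L/∂h · σ'(z) = -1 × 0.1702 = -0.1702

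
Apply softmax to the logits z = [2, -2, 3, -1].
p = [0.2641, 0.0048, 0.7179, 0.0131]

exp(z) = [7.389, 0.1353, 20.09, 0.3679]
Sum = 27.98
p = [0.2641, 0.0048, 0.7179, 0.0131]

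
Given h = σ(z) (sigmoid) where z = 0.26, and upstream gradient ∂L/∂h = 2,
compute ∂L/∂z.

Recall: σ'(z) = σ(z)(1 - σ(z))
∂L/∂z = 0.4916

σ(0.26) = 0.5646
σ'(0.26) = σ(0.26)(1 - σ(0.26)) = 0.5646 × 0.4354 = 0.2458
∂L/∂z = ∂L/∂h · σ'(z) = 2 × 0.2458 = 0.4916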